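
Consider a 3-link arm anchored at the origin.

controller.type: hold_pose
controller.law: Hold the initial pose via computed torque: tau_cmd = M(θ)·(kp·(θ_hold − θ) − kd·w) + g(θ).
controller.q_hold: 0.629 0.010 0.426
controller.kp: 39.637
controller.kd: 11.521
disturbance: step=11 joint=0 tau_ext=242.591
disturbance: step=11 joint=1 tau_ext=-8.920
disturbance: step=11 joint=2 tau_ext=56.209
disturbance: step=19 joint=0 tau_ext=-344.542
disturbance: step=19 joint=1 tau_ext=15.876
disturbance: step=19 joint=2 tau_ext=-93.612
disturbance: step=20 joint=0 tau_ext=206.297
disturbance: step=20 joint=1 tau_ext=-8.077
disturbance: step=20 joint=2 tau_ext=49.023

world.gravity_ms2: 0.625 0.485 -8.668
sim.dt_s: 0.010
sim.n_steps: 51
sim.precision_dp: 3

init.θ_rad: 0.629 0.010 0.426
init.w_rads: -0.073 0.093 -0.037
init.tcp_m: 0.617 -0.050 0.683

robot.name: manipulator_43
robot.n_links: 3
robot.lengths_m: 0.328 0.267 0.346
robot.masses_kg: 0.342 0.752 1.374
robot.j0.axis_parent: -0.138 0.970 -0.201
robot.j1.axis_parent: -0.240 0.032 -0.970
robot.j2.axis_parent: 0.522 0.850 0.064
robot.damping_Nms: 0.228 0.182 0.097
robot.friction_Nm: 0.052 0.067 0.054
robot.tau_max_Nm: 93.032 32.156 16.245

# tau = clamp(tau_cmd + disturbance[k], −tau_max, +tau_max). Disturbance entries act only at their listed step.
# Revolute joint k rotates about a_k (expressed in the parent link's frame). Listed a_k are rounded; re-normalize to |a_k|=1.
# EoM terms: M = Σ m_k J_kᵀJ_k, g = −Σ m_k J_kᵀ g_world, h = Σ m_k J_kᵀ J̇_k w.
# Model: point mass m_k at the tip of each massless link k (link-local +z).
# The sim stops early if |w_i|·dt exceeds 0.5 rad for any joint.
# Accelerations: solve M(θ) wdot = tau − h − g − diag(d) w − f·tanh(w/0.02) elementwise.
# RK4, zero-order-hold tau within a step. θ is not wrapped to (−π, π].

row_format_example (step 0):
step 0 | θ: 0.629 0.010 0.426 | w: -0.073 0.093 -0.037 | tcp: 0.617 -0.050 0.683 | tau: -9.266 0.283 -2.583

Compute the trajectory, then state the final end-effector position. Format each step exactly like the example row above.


step 1 | θ: 0.628 0.010 0.426 | w: -0.065 0.076 -0.030 | tcp: 0.616 -0.049 0.683 | tau: -9.376 0.288 -2.617
step 2 | θ: 0.628 0.011 0.425 | w: -0.058 0.071 -0.023 | tcp: 0.616 -0.049 0.684 | tau: -9.479 0.293 -2.648
step 3 | θ: 0.627 0.011 0.425 | w: -0.050 0.067 -0.017 | tcp: 0.615 -0.049 0.684 | tau: -9.575 0.297 -2.676
step 4 | θ: 0.627 0.011 0.425 | w: -0.044 0.062 -0.012 | tcp: 0.615 -0.049 0.684 | tau: -9.664 0.301 -2.701
step 5 | θ: 0.626 0.011 0.425 | w: -0.038 0.059 -0.009 | tcp: 0.615 -0.049 0.685 | tau: -9.747 0.305 -2.725
step 6 | θ: 0.626 0.011 0.424 | w: -0.032 0.056 -0.006 | tcp: 0.614 -0.049 0.685 | tau: -9.824 0.308 -2.746
step 7 | θ: 0.626 0.011 0.424 | w: -0.027 0.053 -0.004 | tcp: 0.614 -0.049 0.685 | tau: -9.895 0.311 -2.765
step 8 | θ: 0.625 0.011 0.424 | w: -0.022 0.051 -0.002 | tcp: 0.614 -0.049 0.685 | tau: -9.960 0.314 -2.782
step 9 | θ: 0.625 0.011 0.424 | w: -0.018 0.050 -0.000 | tcp: 0.614 -0.049 0.686 | tau: -10.021 0.316 -2.798
step 10 | θ: 0.625 0.011 0.424 | w: -0.014 0.048 0.001 | tcp: 0.614 -0.049 0.686 | tau: -10.076 0.319 -2.813
step 11 | θ: 0.625 0.011 0.424 | w: -0.010 0.047 0.003 | tcp: 0.614 -0.049 0.686 | tau: 93.032 -8.599 16.245
step 12 | θ: 0.630 -0.062 0.408 | w: 0.961 -13.469 -2.964 | tcp: 0.617 -0.048 0.684 | tau: -22.302 1.231 -5.353
step 13 | θ: 0.639 -0.157 0.386 | w: 0.857 -6.221 -1.689 | tcp: 0.623 -0.048 0.681 | tau: -21.381 0.985 -5.546
step 14 | θ: 0.647 -0.200 0.372 | w: 0.738 -2.711 -0.988 | tcp: 0.627 -0.047 0.678 | tau: -20.523 0.848 -5.493
step 15 | θ: 0.654 -0.218 0.365 | w: 0.629 -1.041 -0.602 | tcp: 0.631 -0.047 0.676 | tau: -19.727 0.762 -5.360
step 16 | θ: 0.659 -0.224 0.360 | w: 0.535 -0.237 -0.378 | tcp: 0.634 -0.047 0.673 | tau: -18.987 0.703 -5.203
step 17 | θ: 0.664 -0.225 0.357 | w: 0.454 0.009 -0.268 | tcp: 0.637 -0.047 0.671 | tau: -18.301 0.664 -5.042
step 18 | θ: 0.668 -0.224 0.354 | w: 0.383 0.065 -0.201 | tcp: 0.639 -0.046 0.669 | tau: -17.663 0.635 -4.890
step 19 | θ: 0.672 -0.224 0.353 | w: 0.319 0.067 -0.151 | tcp: 0.641 -0.046 0.668 | tau: -93.032 16.488 -16.245
step 20 | θ: 0.668 -0.039 0.392 | w: -0.874 34.057 7.151 | tcp: 0.639 -0.046 0.666 | tau: 93.032 -9.003 16.245
step 21 | θ: 0.667 0.133 0.428 | w: 0.366 4.271 1.044 | tcp: 0.637 -0.047 0.664 | tau: -19.776 0.441 -4.896
step 22 | θ: 0.670 0.163 0.436 | w: 0.322 1.838 0.584 | tcp: 0.639 -0.048 0.661 | tau: -19.001 0.499 -4.585
step 23 | θ: 0.673 0.175 0.440 | w: 0.271 0.668 0.353 | tcp: 0.641 -0.049 0.659 | tau: -18.280 0.519 -4.361
step 24 | θ: 0.676 0.178 0.443 | w: 0.223 0.096 0.230 | tcp: 0.643 -0.050 0.657 | tau: -17.611 0.521 -4.185
step 25 | θ: 0.678 0.178 0.445 | w: 0.180 -0.023 0.184 | tcp: 0.644 -0.050 0.655 | tau: -16.992 0.507 -4.036
step 26 | θ: 0.679 0.178 0.447 | w: 0.140 -0.090 0.149 | tcp: 0.646 -0.051 0.654 | tau: -16.419 0.492 -3.899
step 27 | θ: 0.680 0.178 0.448 | w: 0.105 -0.057 0.133 | tcp: 0.646 -0.051 0.653 | tau: -15.889 0.474 -3.774
step 28 | θ: 0.681 0.177 0.450 | w: 0.073 -0.086 0.109 | tcp: 0.647 -0.052 0.652 | tau: -15.399 0.459 -3.658
step 29 | θ: 0.682 0.177 0.451 | w: 0.045 -0.057 0.095 | tcp: 0.648 -0.052 0.651 | tau: -14.946 0.442 -3.551
step 30 | θ: 0.682 0.177 0.452 | w: 0.020 -0.084 0.075 | tcp: 0.648 -0.052 0.651 | tau: -14.529 0.429 -3.453
step 31 | θ: 0.682 0.176 0.452 | w: -0.002 -0.056 0.064 | tcp: 0.648 -0.052 0.651 | tau: -14.148 0.414 -3.362
step 32 | θ: 0.682 0.176 0.453 | w: -0.022 -0.084 0.045 | tcp: 0.648 -0.053 0.650 | tau: -13.802 0.402 -3.279
step 33 | θ: 0.682 0.176 0.454 | w: -0.038 -0.055 0.036 | tcp: 0.648 -0.053 0.651 | tau: -13.486 0.389 -3.203
step 34 | θ: 0.681 0.175 0.454 | w: -0.053 -0.083 0.020 | tcp: 0.648 -0.053 0.651 | tau: -13.196 0.378 -3.133
step 35 | θ: 0.681 0.175 0.454 | w: -0.065 -0.057 0.014 | tcp: 0.647 -0.053 0.651 | tau: -12.929 0.367 -3.070
step 36 | θ: 0.680 0.175 0.454 | w: -0.077 -0.082 0.002 | tcp: 0.647 -0.053 0.651 | tau: -12.685 0.358 -3.014
step 37 | θ: 0.679 0.174 0.454 | w: -0.087 -0.066 -0.001 | tcp: 0.646 -0.053 0.652 | tau: -12.461 0.349 -2.965
step 38 | θ: 0.678 0.174 0.454 | w: -0.096 -0.082 -0.007 | tcp: 0.646 -0.053 0.652 | tau: -12.255 0.342 -2.921
step 39 | θ: 0.677 0.174 0.454 | w: -0.103 -0.073 -0.009 | tcp: 0.645 -0.053 0.653 | tau: -12.067 0.334 -2.881
step 40 | θ: 0.676 0.173 0.454 | w: -0.109 -0.081 -0.013 | tcp: 0.645 -0.053 0.654 | tau: -11.895 0.328 -2.846
step 41 | θ: 0.675 0.173 0.454 | w: -0.115 -0.076 -0.014 | tcp: 0.644 -0.053 0.654 | tau: -11.738 0.322 -2.815
step 42 | θ: 0.674 0.173 0.454 | w: -0.119 -0.080 -0.016 | tcp: 0.643 -0.053 0.655 | tau: -11.595 0.317 -2.786
step 43 | θ: 0.673 0.172 0.454 | w: -0.122 -0.078 -0.016 | tcp: 0.642 -0.052 0.656 | tau: -11.464 0.313 -2.761
step 44 | θ: 0.672 0.172 0.454 | w: -0.124 -0.080 -0.017 | tcp: 0.642 -0.052 0.657 | tau: -11.346 0.308 -2.738
step 45 | θ: 0.670 0.172 0.454 | w: -0.126 -0.079 -0.018 | tcp: 0.641 -0.052 0.657 | tau: -11.238 0.305 -2.718
step 46 | θ: 0.669 0.171 0.454 | w: -0.127 -0.080 -0.018 | tcp: 0.640 -0.052 0.658 | tau: -11.141 0.301 -2.700
step 47 | θ: 0.668 0.171 0.454 | w: -0.127 -0.079 -0.019 | tcp: 0.639 -0.052 0.659 | tau: -11.052 0.298 -2.684
step 48 | θ: 0.667 0.170 0.453 | w: -0.127 -0.079 -0.019 | tcp: 0.638 -0.052 0.660 | tau: -10.973 0.295 -2.670
step 49 | θ: 0.665 0.170 0.453 | w: -0.127 -0.079 -0.019 | tcp: 0.638 -0.052 0.661 | tau: -10.901 0.293 -2.658
step 50 | θ: 0.664 0.170 0.453 | w: -0.126 -0.080 -0.019 | tcp: 0.637 -0.052 0.661 | tau: -10.836 0.291 -2.647
step 51 | θ: 0.663 0.169 0.453 | w: -0.124 -0.080 -0.019 | tcp: 0.636 -0.052 0.662
final tcp position (m): 0.636 -0.052 0.662


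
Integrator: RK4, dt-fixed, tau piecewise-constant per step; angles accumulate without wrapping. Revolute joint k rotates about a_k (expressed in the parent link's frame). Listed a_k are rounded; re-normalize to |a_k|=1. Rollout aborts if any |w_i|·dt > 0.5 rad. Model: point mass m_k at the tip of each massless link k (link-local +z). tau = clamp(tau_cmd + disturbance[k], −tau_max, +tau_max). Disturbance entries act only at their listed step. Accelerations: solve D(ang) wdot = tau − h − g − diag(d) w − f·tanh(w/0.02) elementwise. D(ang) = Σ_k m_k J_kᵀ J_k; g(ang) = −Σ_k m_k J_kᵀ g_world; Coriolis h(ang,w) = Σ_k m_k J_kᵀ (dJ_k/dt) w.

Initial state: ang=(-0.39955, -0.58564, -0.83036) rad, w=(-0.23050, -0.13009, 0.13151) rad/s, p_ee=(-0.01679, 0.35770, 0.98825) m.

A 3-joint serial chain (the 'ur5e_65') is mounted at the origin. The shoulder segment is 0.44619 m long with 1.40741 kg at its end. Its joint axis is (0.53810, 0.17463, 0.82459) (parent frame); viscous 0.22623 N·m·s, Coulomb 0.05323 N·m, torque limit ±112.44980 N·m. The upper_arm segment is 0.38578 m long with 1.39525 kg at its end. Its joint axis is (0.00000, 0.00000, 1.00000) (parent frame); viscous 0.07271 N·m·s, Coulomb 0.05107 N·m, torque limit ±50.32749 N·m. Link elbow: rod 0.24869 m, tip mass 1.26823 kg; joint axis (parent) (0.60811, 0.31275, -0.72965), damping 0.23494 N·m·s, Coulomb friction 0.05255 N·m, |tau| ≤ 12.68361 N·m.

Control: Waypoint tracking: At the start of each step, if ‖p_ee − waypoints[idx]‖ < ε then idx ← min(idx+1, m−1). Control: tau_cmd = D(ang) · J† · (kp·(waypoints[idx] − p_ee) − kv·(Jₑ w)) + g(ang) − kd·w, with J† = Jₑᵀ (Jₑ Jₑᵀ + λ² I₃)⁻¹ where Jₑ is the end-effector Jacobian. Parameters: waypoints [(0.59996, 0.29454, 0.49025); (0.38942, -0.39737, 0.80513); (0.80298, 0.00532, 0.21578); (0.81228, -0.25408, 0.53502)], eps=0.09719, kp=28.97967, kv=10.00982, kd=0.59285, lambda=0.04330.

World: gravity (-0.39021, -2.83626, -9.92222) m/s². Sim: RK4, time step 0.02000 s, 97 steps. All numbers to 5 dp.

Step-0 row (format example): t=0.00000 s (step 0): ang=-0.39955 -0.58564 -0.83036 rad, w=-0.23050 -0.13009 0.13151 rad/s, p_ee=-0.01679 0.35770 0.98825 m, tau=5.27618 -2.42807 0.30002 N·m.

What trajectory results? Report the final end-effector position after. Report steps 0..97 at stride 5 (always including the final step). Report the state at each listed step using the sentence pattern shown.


t=0.10000 s (step 5): ang=-0.37616 -0.84334 -0.99114 rad, w=0.35668 -2.82898 -1.71779 rad/s, p_ee=0.01220 0.35648 0.97626 m, tau=0.03895 -0.47887 0.80796 N·m.
t=0.20000 s (step 10): ang=-0.34692 -1.12275 -1.16331 rad, w=0.17567 -2.74525 -1.71438 rad/s, p_ee=0.04826 0.34397 0.96455 m, tau=-2.28935 -0.27827 0.64398 N·m.
t=0.30000 s (step 15): ang=-0.34867 -1.38900 -1.33076 rad, w=-0.23340 -2.57021 -1.62948 rad/s, p_ee=0.08775 0.33631 0.94843 m, tau=-3.17524 -0.05817 0.68701 N·m.
t=0.40000 s (step 20): ang=-0.39816 -1.63417 -1.48565 rad, w=-0.77399 -2.32698 -1.46377 rad/s, p_ee=0.12781 0.33874 0.92720 m, tau=-3.35868 0.07451 0.78954 N·m.
t=0.50000 s (step 25): ang=-0.50640 -1.85227 -1.62139 rad, w=-1.40208 -2.02836 -1.24658 rad/s, p_ee=0.16729 0.35358 0.90086 m, tau=-2.95559 0.04046 0.92164 N·m.
t=0.60000 s (step 30): ang=-0.67969 -2.03837 -1.73357 rad, w=-2.06315 -1.68604 -0.99260 rad/s, p_ee=0.20828 0.38123 0.86848 m, tau=-1.73585 -0.20562 1.08128 N·m.
t=0.70000 s (step 35): ang=-0.91597 -2.18815 -1.81984 rad, w=-2.63396 -1.29739 -0.73228 rad/s, p_ee=0.25601 0.41834 0.82830 m, tau=0.74083 -0.66901 1.27441 N·m.
t=0.80000 s (step 40): ang=-1.19569 -2.29570 -1.88245 rad, w=-2.89249 -0.83714 -0.52976 rad/s, p_ee=0.31527 0.45551 0.77981 m, tau=4.49505 -1.28456 1.49479 N·m.
t=0.90000 s (step 45): ang=-1.47761 -2.35428 -1.93068 rad, w=-2.67283 -0.33584 -0.45075 rad/s, p_ee=0.38419 0.47973 0.72694 m, tau=8.04930 -1.87712 1.71638 N·m.
t=1.00000 s (step 50): ang=-1.71869 -2.36742 -1.97661 rad, w=-2.12380 0.01326 -0.49914 rad/s, p_ee=0.45248 0.48404 0.67743 m, tau=9.76144 -2.21916 1.90520 N·m.
t=1.10000 s (step 55): ang=-1.90161 -2.35900 -2.02810 rad, w=-1.54372 0.14727 -0.51840 rad/s, p_ee=0.50907 0.47255 0.63752 m, tau=9.86163 -2.28980 1.96548 N·m.
t=1.20000 s (step 60): ang=-2.03135 -2.34163 -2.07923 rad, w=-1.07520 0.18451 -0.49896 rad/s, p_ee=0.55111 0.45496 0.60780 m, tau=9.28418 -2.28873 1.96908 N·m.
t=1.30000 s (step 65): ang=-2.12175 -2.32442 -2.12685 rad, w=-0.75443 0.15384 -0.45116 rad/s, p_ee=0.58089 0.43725 0.58615 m, tau=8.63878 -2.26000 1.95014 N·m.
t=1.40000 s (step 70): ang=-2.18604 -2.31149 -2.16919 rad, w=-0.54548 0.10458 -0.39618 rad/s, p_ee=0.60184 0.42166 0.57036 m, tau=8.14862 -2.23886 1.93249 N·m.
t=1.50000 s (step 75): ang=-2.23323 -2.30342 -2.20623 rad, w=-0.40676 0.05854 -0.34602 rad/s, p_ee=0.61678 0.40859 0.55868 m, tau=7.80896 -2.23038 1.92192 N·m.
t=1.60000 s (step 80): ang=-2.26884 -2.29942 -2.23856 rad, w=-0.31045 0.02513 -0.30079 rad/s, p_ee=0.62759 0.39778 0.54991 m, tau=7.57124 -2.23391 1.91553 N·m.
t=1.70000 s (step 85): ang=-2.29620 -2.29782 -2.26656 rad, w=-0.23987 0.01111 -0.25838 rad/s, p_ee=0.63561 0.38891 0.54318 m, tau=7.39892 -2.25437 1.91276 N·m.
t=1.80000 s (step 90): ang=-2.31743 -2.29738 -2.29099 rad, w=-0.18690 0.00531 -0.22280 rad/s, p_ee=0.64172 0.38164 0.53782 m, tau=7.26949 -2.28099 1.91444 N·m.
t=1.90000 s (step 95): ang=-2.33405 -2.29771 -2.31244 rad, w=-0.14709 -0.00218 -0.19523 rad/s, p_ee=0.64643 0.37566 0.53350 m, tau=7.17013 -2.30252 1.91831 N·m.
t=1.94000 s (step 97): ang=-2.33967 -2.29798 -2.32023 rad, w=-0.13395 -0.00489 -0.18548 rad/s, p_ee=0.64801 0.37358 0.53201 m.
final p_ee position (m): 0.64801 0.37358 0.53201


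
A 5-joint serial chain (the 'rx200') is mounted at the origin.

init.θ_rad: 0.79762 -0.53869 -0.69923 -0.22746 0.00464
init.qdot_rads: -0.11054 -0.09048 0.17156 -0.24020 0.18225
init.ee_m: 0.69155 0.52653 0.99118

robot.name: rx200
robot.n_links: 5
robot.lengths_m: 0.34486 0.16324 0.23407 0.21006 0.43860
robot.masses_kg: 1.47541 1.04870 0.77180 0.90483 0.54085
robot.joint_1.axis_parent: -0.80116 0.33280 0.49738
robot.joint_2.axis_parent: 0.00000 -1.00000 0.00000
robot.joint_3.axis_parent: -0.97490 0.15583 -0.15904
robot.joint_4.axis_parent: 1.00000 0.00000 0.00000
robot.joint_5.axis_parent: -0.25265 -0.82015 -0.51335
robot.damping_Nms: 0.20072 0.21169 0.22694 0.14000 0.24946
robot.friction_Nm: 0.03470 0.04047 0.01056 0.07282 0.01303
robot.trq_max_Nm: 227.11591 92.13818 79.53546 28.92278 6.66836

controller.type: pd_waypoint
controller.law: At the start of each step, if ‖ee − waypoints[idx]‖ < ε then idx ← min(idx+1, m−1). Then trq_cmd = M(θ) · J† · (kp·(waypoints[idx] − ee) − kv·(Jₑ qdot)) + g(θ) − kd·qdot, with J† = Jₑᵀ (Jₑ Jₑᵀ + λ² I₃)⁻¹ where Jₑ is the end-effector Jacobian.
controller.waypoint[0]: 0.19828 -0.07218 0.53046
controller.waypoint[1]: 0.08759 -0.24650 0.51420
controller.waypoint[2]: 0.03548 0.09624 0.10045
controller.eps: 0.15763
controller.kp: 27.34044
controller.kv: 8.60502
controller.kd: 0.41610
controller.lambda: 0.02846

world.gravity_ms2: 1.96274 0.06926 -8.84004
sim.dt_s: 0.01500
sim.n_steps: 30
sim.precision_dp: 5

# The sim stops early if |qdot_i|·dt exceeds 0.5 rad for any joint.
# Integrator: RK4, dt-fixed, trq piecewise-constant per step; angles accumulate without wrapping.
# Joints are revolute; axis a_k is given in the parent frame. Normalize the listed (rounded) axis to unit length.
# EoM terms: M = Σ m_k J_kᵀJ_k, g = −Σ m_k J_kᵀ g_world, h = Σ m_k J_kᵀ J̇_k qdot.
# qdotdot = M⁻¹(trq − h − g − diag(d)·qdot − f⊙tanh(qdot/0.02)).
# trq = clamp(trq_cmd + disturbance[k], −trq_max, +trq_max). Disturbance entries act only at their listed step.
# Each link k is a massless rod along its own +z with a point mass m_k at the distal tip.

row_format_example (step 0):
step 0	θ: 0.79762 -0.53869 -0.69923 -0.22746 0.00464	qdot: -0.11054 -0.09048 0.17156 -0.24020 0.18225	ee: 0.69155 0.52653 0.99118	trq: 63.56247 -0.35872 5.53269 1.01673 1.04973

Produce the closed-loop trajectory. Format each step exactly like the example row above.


step 1	θ: 0.80958 -0.53587 -0.71477 -0.22692 0.01017	qdot: 1.69120 0.46680 -2.18700 0.35773 0.56575	ee: 0.68962 0.52724 0.98974	trq: 50.97796 1.06399 5.14081 0.83857 0.95036
step 2	θ: 0.84525 -0.52533 -0.75764 -0.21349 0.02190	qdot: 3.04808 0.94515 -3.45116 1.49732 1.01707	ee: 0.68541 0.52425 0.98567	trq: 35.32467 3.25020 3.61296 0.69596 0.86075
step 3	θ: 0.89797 -0.50797 -0.81331 -0.18201 0.03983	qdot: 3.96799 1.37893 -3.90914 2.74537 1.39250	ee: 0.67913 0.51816 0.97861	trq: 18.61661 5.56638 1.41025 0.69583 0.83063
step 4	θ: 0.96157 -0.48441 -0.87207 -0.13344 0.06244	qdot: 4.50312 1.77172 -3.89388 3.74630 1.63535	ee: 0.67083 0.50973 0.96800	trq: 3.34164 7.49437 -0.82181 0.80136 0.87014
step 5	θ: 1.03089 -0.45530 -0.92889 -0.07281 0.08786	qdot: 4.73920 2.12027 -3.67881 4.32975 1.76296	ee: 0.66066 0.49983 0.95357	trq: -9.00752 8.82514 -2.60709 0.91774 0.96153
step 6	θ: 1.10217 -0.42129 -0.98205 -0.00638 0.11477	qdot: 4.76815 2.42538 -3.42310 4.50902 1.83030	ee: 0.64899 0.48923 0.93558	trq: -18.15169 9.57567 -3.77020 0.96593 1.07681
step 7	θ: 1.17287 -0.38300 -1.03145 0.06057 0.14268	qdot: 4.66580 2.69143 -3.18576 4.39901 1.89256	ee: 0.63630 0.47850 0.91469	trq: -24.47190 9.85772 -4.33197 0.89960 1.19210
step 8	θ: 1.24144 -0.34098 -1.07746 0.12464 0.17175	qdot: 4.48517 2.92253 -2.97288 4.12815 1.98307	ee: 0.62315 0.46794 0.89174	trq: -28.55841 9.79974 -4.39489 0.70524 1.29444
step 9	θ: 1.30697 -0.29575 -1.12040 0.18414 0.20248	qdot: 4.25958 3.11966 -2.77543 3.79185 2.11034	ee: 0.61001 0.45763 0.86754	trq: -30.98420 9.51192 -4.07794 0.39491 1.38131
step 10	θ: 1.36892 -0.24784 -1.16044 0.23851 0.23536	qdot: 4.00864 3.27979 -2.58560 3.44621 2.26581	ee: 0.59727 0.44756 0.84275	trq: -32.21967 9.07550 -3.48947 -0.00494 1.45653
step 11	θ: 1.42701 -0.19784 -1.19768 0.28784 0.27067	qdot: 3.74339 3.39637 -2.39987 3.11909 2.43269	ee: 0.58524 0.43767 0.81789	trq: -32.61972 8.54493 -2.72054 -0.46286 1.52646
step 12	θ: 1.48106 -0.14649 -1.23215 0.33249 0.30844	qdot: 3.46993 3.46050 -2.21804 2.82208 2.59176	ee: 0.57414 0.42789 0.79332	trq: -32.44070 7.95545 -1.84644 -0.94790 1.59757
step 13	θ: 1.53099 -0.09463 -1.26395 0.37295 0.34843	qdot: 3.19187 3.46277 -2.04217 2.55820 2.72473	ee: 0.56413 0.41819 0.76930	trq: -31.86441 7.33145 -0.92954 -1.43209 1.67518
step 14	θ: 1.57673 -0.04325 -1.29318 0.40970 0.39011	qdot: 2.91189 3.39559 -1.87589 2.32597 2.81638	ee: 0.55529 0.40853 0.74601	trq: -31.01951 6.69272 -0.02082 -1.89156 1.76265
step 15	θ: 1.61828 0.00657 -1.32002 0.44318 0.43277	qdot: 2.63268 3.25553 -1.72374 2.12153 2.85638	ee: 0.54765 0.39890 0.72359	trq: -29.99800 6.05730 0.83986 -2.30739 1.86089
step 16	θ: 1.65567 0.05375 -1.34472 0.47378 0.47562	qdot: 2.35743 3.04487 -1.59033 1.93995 2.84063	ee: 0.54120 0.38930 0.70212	trq: -28.86666 5.44148 1.62385 -2.66613 1.96805
step 17	θ: 1.68899 0.09730 -1.36759 0.50179 0.51782	qdot: 2.08975 2.77186 -1.47928 1.77633 2.77172	ee: 0.53585 0.37972 0.68169	trq: -27.67504 4.85854 2.31341 -2.96021 2.07977
step 18	θ: 1.71839 0.13637 -1.38899 0.52745 0.55864	qdot: 1.83345 2.44941 -1.39241 1.62671 2.65790	ee: 0.53150 0.37014 0.66234	trq: -26.46079 4.31785 2.90054 -3.18771 2.19001
step 19	θ: 1.74405 0.17034 -1.40928 0.55095 0.59748	qdot: 1.59207 2.09294 -1.32953 1.48842 2.51097	ee: 0.52800 0.36052 0.64412	trq: -25.25333 3.82479 3.38536 -3.35168 2.29228
step 20	θ: 1.76622 0.19881 -1.42880 0.57245 0.63394	qdot: 1.36851 1.71813 -1.28859 1.36012 2.34378	ee: 0.52518 0.35081 0.62703	trq: -24.07588 3.38143 3.77410 -3.45880 2.38090
step 21	θ: 1.78520 0.22163 -1.44786 0.59208 0.66781	qdot: 1.16481 1.33921 -1.26635 1.24137 2.16802	ee: 0.52287 0.34097 0.61110	trq: -22.94655 2.98729 4.07701 -3.51799 2.45181
step 22	θ: 1.80127 0.23882 -1.46672 0.60999 0.69903	qdot: 0.98209 0.96808 -1.25898 1.13213 1.99294	ee: 0.52090 0.33096 0.59630	trq: -21.87879 2.64006 4.30649 -3.53893 2.50296
step 23	θ: 1.81477 0.25058 -1.48556 0.62632 0.72767	qdot: 0.82061 0.61403 -1.26266 1.03236 1.82494	ee: 0.51910 0.32072 0.58260	trq: -20.88170 2.33621 4.47561 -3.53105 2.53413
step 24	θ: 1.82600 0.25720 -1.50452 0.64121 0.75385	qdot: 0.67991 0.28389 -1.27391 0.94184 1.66782	ee: 0.51732 0.31023 0.56998	trq: -19.96035 2.07135 4.59698 -3.50284 2.54656
step 25	θ: 1.83527 0.25908 -1.52370 0.65481 0.77777	qdot: 0.55948 -0.01360 -1.29100 0.85822 1.52505	ee: 0.51544 0.29948 0.55837	trq: -19.11770 1.83914 4.68284 -3.46094 2.54170
step 26	θ: 1.84289 0.25693 -1.54320 0.66712 0.79971	qdot: 0.45964 -0.25851 -1.31556 0.77490 1.40562	ee: 0.51335 0.28845 0.54773	trq: -18.35917 1.62781 4.74911 -3.41137 2.51914
step 27	θ: 1.84914 0.25131 -1.56305 0.67828 0.81994	qdot: 0.37468 -0.47619 -1.33606 0.70532 1.29664	ee: 0.51096 0.27715 0.53798	trq: -17.67311 1.44215 4.79985 -3.36419 2.48749
step 28	θ: 1.85420 0.24264 -1.58319 0.68846 0.83860	qdot: 0.30309 -0.66548 -1.35327 0.64495 1.19675	ee: 0.50822 0.26562 0.52908	trq: -17.05341 1.27721 4.83952 -3.31941 2.44917
step 29	θ: 1.85829 0.23135 -1.60357 0.69778 0.85582	qdot: 0.24330 -0.82570 -1.36723 0.59123 1.10544	ee: 0.50507 0.25388 0.52096	trq: -16.49440 1.12858 4.87209 -3.27782 2.40594
step 30	θ: 1.86156 0.21788 -1.62413 0.70633 0.87172	qdot: 0.19360 -0.95735 -1.37754 0.54289 1.02226	ee: 0.50150 0.24197 0.51357


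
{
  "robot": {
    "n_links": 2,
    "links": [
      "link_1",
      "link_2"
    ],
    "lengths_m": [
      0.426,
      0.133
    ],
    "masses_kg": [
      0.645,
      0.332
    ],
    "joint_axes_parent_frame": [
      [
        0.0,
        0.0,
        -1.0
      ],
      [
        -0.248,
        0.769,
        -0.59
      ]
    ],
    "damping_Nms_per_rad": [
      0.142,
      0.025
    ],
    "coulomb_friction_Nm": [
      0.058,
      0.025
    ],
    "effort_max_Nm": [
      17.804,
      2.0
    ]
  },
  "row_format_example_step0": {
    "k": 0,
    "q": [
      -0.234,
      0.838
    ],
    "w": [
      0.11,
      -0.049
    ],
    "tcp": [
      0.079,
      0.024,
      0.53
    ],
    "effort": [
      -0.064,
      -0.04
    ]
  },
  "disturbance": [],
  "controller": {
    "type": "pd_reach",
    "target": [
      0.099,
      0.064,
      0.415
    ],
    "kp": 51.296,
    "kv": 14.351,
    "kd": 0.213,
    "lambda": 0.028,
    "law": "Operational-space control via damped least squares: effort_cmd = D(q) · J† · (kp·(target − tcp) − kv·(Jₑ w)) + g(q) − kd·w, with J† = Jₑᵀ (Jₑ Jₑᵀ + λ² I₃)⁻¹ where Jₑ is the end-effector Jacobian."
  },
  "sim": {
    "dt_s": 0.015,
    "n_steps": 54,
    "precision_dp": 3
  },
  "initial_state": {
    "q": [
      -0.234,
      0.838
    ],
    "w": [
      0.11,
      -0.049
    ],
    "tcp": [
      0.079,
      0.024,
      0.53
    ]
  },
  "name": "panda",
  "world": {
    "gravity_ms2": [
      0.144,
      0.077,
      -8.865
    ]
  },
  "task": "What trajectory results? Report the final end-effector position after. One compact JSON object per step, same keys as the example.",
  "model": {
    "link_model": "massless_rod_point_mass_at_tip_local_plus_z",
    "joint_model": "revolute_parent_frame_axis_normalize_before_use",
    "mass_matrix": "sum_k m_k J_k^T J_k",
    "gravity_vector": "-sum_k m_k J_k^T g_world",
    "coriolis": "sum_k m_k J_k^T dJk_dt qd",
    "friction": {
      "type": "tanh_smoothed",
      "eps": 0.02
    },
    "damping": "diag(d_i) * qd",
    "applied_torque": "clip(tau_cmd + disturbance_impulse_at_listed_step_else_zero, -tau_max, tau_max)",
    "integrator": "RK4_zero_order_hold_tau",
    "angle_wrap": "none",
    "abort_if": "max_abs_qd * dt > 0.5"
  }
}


{"k":1,"q":[-0.238,0.843],"w":[-0.26,0.536],"tcp":[0.079,0.024,0.53],"effort":[0.02,-0.192]}
{"k":2,"q":[-0.238,0.849],"w":[-0.072,0.376],"tcp":[0.08,0.024,0.53],"effort":[-0.025,-0.153]}
{"k":3,"q":[-0.239,0.855],"w":[-0.228,0.442],"tcp":[0.08,0.024,0.529],"effort":[0.012,-0.17]}
{"k":4,"q":[-0.239,0.86],"w":[-0.112,0.389],"tcp":[0.081,0.024,0.529],"effort":[-0.016,-0.159]}
{"k":5,"q":[-0.239,0.866],"w":[-0.198,0.424],"tcp":[0.081,0.024,0.528],"effort":[0.004,-0.169]}
{"k":6,"q":[-0.24,0.872],"w":[-0.136,0.393],"tcp":[0.082,0.024,0.528],"effort":[-0.011,-0.164]}
{"k":7,"q":[-0.241,0.877],"w":[-0.182,0.411],"tcp":[0.082,0.024,0.528],"effort":[-0.001,-0.17]}
{"k":8,"q":[-0.241,0.883],"w":[-0.149,0.393],"tcp":[0.083,0.024,0.527],"effort":[-0.009,-0.167]}
{"k":9,"q":[-0.242,0.888],"w":[-0.173,0.401],"tcp":[0.083,0.024,0.527],"effort":[-0.004,-0.17]}
{"k":10,"q":[-0.243,0.894],"w":[-0.157,0.391],"tcp":[0.084,0.024,0.527],"effort":[-0.008,-0.169]}
{"k":11,"q":[-0.243,0.899],"w":[-0.169,0.394],"tcp":[0.084,0.024,0.526],"effort":[-0.005,-0.172]}
{"k":12,"q":[-0.244,0.905],"w":[-0.161,0.387],"tcp":[0.085,0.024,0.526],"effort":[-0.008,-0.172]}
{"k":13,"q":[-0.245,0.91],"w":[-0.167,0.387],"tcp":[0.085,0.024,0.525],"effort":[-0.007,-0.173]}
{"k":14,"q":[-0.246,0.916],"w":[-0.164,0.383],"tcp":[0.085,0.024,0.525],"effort":[-0.008,-0.174]}
{"k":15,"q":[-0.246,0.921],"w":[-0.167,0.382],"tcp":[0.086,0.024,0.525],"effort":[-0.007,-0.175]}
{"k":16,"q":[-0.247,0.926],"w":[-0.165,0.378],"tcp":[0.086,0.024,0.524],"effort":[-0.008,-0.175]}
{"k":17,"q":[-0.248,0.932],"w":[-0.167,0.376],"tcp":[0.087,0.024,0.524],"effort":[-0.008,-0.176]}
{"k":18,"q":[-0.249,0.937],"w":[-0.166,0.373],"tcp":[0.087,0.024,0.524],"effort":[-0.009,-0.177]}
{"k":19,"q":[-0.25,0.942],"w":[-0.167,0.371],"tcp":[0.087,0.024,0.523],"effort":[-0.009,-0.178]}
{"k":20,"q":[-0.251,0.947],"w":[-0.167,0.368],"tcp":[0.088,0.024,0.523],"effort":[-0.009,-0.179]}
{"k":21,"q":[-0.252,0.952],"w":[-0.167,0.366],"tcp":[0.088,0.024,0.523],"effort":[-0.009,-0.179]}
{"k":22,"q":[-0.253,0.957],"w":[-0.167,0.363],"tcp":[0.089,0.024,0.522],"effort":[-0.01,-0.18]}
{"k":23,"q":[-0.254,0.962],"w":[-0.167,0.361],"tcp":[0.089,0.024,0.522],"effort":[-0.01,-0.181]}
{"k":24,"q":[-0.255,0.967],"w":[-0.167,0.359],"tcp":[0.089,0.024,0.521],"effort":[-0.01,-0.182]}
{"k":25,"q":[-0.256,0.972],"w":[-0.167,0.356],"tcp":[0.09,0.024,0.521],"effort":[-0.011,-0.182]}
{"k":26,"q":[-0.257,0.977],"w":[-0.167,0.354],"tcp":[0.09,0.024,0.521],"effort":[-0.011,-0.183]}
{"k":27,"q":[-0.258,0.982],"w":[-0.167,0.351],"tcp":[0.09,0.025,0.52],"effort":[-0.011,-0.184]}
{"k":28,"q":[-0.259,0.987],"w":[-0.166,0.349],"tcp":[0.091,0.025,0.52],"effort":[-0.012,-0.185]}
{"k":29,"q":[-0.261,0.992],"w":[-0.165,0.347],"tcp":[0.091,0.025,0.52],"effort":[-0.012,-0.185]}
{"k":30,"q":[-0.262,0.997],"w":[-0.164,0.344],"tcp":[0.091,0.025,0.519],"effort":[-0.013,-0.186]}
{"k":31,"q":[-0.263,1.001],"w":[-0.163,0.342],"tcp":[0.092,0.025,0.519],"effort":[-0.013,-0.187]}
{"k":32,"q":[-0.264,1.006],"w":[-0.162,0.339],"tcp":[0.092,0.025,0.519],"effort":[-0.014,-0.187]}
{"k":33,"q":[-0.265,1.011],"w":[-0.16,0.337],"tcp":[0.092,0.025,0.518],"effort":[-0.014,-0.188]}
{"k":34,"q":[-0.266,1.015],"w":[-0.158,0.334],"tcp":[0.093,0.025,0.518],"effort":[-0.015,-0.189]}
{"k":35,"q":[-0.267,1.02],"w":[-0.156,0.332],"tcp":[0.093,0.025,0.518],"effort":[-0.016,-0.189]}
{"k":36,"q":[-0.268,1.025],"w":[-0.153,0.329],"tcp":[0.093,0.025,0.517],"effort":[-0.017,-0.19]}
{"k":37,"q":[-0.269,1.029],"w":[-0.151,0.327],"tcp":[0.094,0.025,0.517],"effort":[-0.018,-0.19]}
{"k":38,"q":[-0.271,1.034],"w":[-0.148,0.325],"tcp":[0.094,0.025,0.517],"effort":[-0.019,-0.191]}
{"k":39,"q":[-0.272,1.038],"w":[-0.145,0.322],"tcp":[0.094,0.025,0.516],"effort":[-0.02,-0.192]}
{"k":40,"q":[-0.273,1.043],"w":[-0.141,0.32],"tcp":[0.095,0.025,0.516],"effort":[-0.021,-0.192]}
{"k":41,"q":[-0.274,1.047],"w":[-0.138,0.317],"tcp":[0.095,0.025,0.516],"effort":[-0.022,-0.193]}
{"k":42,"q":[-0.275,1.051],"w":[-0.134,0.315],"tcp":[0.095,0.025,0.515],"effort":[-0.023,-0.193]}
{"k":43,"q":[-0.275,1.056],"w":[-0.131,0.312],"tcp":[0.096,0.025,0.515],"effort":[-0.024,-0.194]}
{"k":44,"q":[-0.276,1.06],"w":[-0.128,0.31],"tcp":[0.096,0.025,0.515],"effort":[-0.026,-0.194]}
{"k":45,"q":[-0.277,1.064],"w":[-0.124,0.307],"tcp":[0.096,0.025,0.514],"effort":[-0.027,-0.195]}
{"k":46,"q":[-0.278,1.069],"w":[-0.121,0.305],"tcp":[0.097,0.025,0.514],"effort":[-0.028,-0.196]}
{"k":47,"q":[-0.279,1.073],"w":[-0.118,0.302],"tcp":[0.097,0.025,0.514],"effort":[-0.029,-0.196]}
{"k":48,"q":[-0.28,1.077],"w":[-0.116,0.3],"tcp":[0.097,0.025,0.513],"effort":[-0.03,-0.197]}
{"k":49,"q":[-0.28,1.081],"w":[-0.113,0.298],"tcp":[0.097,0.025,0.513],"effort":[-0.031,-0.197]}
{"k":50,"q":[-0.281,1.085],"w":[-0.111,0.295],"tcp":[0.098,0.025,0.513],"effort":[-0.032,-0.198]}
{"k":51,"q":[-0.282,1.09],"w":[-0.109,0.293],"tcp":[0.098,0.025,0.512],"effort":[-0.032,-0.198]}
{"k":52,"q":[-0.283,1.094],"w":[-0.107,0.291],"tcp":[0.098,0.025,0.512],"effort":[-0.033,-0.199]}
{"k":53,"q":[-0.283,1.098],"w":[-0.105,0.289],"tcp":[0.099,0.025,0.512],"effort":[-0.034,-0.199]}
{"k":54,"q":[-0.284,1.102],"w":[-0.104,0.286],"tcp":[0.099,0.025,0.511]}
{"summary": "final tcp position (m): 0.099 0.025 0.511"}


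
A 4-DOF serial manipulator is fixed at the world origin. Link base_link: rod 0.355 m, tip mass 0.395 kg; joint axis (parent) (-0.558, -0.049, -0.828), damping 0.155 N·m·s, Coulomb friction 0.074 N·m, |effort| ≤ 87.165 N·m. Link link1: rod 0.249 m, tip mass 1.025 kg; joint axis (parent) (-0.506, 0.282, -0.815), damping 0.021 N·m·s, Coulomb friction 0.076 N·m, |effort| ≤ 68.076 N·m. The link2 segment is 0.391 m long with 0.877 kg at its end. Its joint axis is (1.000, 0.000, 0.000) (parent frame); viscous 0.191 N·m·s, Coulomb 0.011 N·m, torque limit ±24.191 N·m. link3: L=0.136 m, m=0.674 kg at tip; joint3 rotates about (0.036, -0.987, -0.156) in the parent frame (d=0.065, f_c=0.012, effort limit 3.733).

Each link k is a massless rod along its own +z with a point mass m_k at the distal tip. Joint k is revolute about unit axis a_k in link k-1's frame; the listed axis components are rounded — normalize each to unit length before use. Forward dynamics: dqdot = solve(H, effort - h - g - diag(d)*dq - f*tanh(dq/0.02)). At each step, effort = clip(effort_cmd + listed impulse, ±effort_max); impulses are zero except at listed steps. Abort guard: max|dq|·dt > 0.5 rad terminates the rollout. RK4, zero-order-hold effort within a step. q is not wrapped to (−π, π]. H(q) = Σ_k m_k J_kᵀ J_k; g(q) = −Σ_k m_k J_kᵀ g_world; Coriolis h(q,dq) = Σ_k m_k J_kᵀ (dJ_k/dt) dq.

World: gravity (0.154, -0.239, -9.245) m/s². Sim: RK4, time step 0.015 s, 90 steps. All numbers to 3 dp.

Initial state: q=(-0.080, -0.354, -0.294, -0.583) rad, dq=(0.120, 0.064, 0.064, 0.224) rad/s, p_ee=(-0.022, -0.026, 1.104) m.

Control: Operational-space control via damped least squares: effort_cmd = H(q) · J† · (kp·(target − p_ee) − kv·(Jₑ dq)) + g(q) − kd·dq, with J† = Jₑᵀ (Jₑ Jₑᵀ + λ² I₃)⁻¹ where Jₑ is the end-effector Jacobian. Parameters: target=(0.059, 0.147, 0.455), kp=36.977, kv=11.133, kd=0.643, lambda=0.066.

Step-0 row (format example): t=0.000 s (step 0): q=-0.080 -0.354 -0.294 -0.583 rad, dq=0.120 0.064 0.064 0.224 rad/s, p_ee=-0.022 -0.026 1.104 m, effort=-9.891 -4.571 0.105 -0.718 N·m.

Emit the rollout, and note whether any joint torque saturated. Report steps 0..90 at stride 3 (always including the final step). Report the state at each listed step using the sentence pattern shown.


t=0.045 s (step 3): q=-0.128 -0.353 -0.363 -0.642 rad, dq=-2.047 0.198 -2.643 -1.620 rad/s, p_ee=-0.024 -0.021 1.096 m, effort=-6.447 -2.857 1.763 0.439 N·m.
t=0.090 s (step 6): q=-0.246 -0.332 -0.503 -0.706 rad, dq=-3.072 0.722 -3.434 -1.348 rad/s, p_ee=-0.030 -0.019 1.077 m, effort=-1.690 -0.062 1.118 0.172 N·m.
t=0.135 s (step 9): q=-0.392 -0.291 -0.659 -0.765 rad, dq=-3.331 1.080 -3.434 -1.256 rad/s, p_ee=-0.036 -0.021 1.050 m, effort=2.321 2.214 0.494 0.162 N·m.
t=0.180 s (step 12): q=-0.540 -0.237 -0.808 -0.819 rad, dq=-3.214 1.300 -3.170 -1.140 rad/s, p_ee=-0.041 -0.024 1.016 m, effort=4.403 3.261 0.538 0.212 N·m.
t=0.225 s (step 15): q=-0.679 -0.175 -0.944 -0.868 rad, dq=-2.961 1.435 -2.865 -1.021 rad/s, p_ee=-0.043 -0.023 0.979 m, effort=5.086 3.355 1.086 0.286 N·m.
t=0.270 s (step 18): q=-0.806 -0.109 -1.066 -0.911 rad, dq=-2.669 1.511 -2.574 -0.905 rad/s, p_ee=-0.044 -0.019 0.940 m, effort=5.026 2.910 1.874 0.357 N·m.
t=0.315 s (step 21): q=-0.919 -0.040 -1.176 -0.950 rad, dq=-2.369 1.538 -2.307 -0.797 rad/s, p_ee=-0.043 -0.011 0.900 m, effort=4.636 2.222 2.719 0.414 N·m.
t=0.360 s (step 24): q=-1.019 0.029 -1.274 -0.983 rad, dq=-2.074 1.522 -2.061 -0.698 rad/s, p_ee=-0.042 -0.000 0.860 m, effort=4.134 1.466 3.516 0.453 N·m.
t=0.405 s (step 27): q=-1.106 0.096 -1.361 -1.013 rad, dq=-1.792 1.472 -1.834 -0.609 rad/s, p_ee=-0.040 0.012 0.821 m, effort=3.628 0.740 4.217 0.473 N·m.
t=0.450 s (step 30): q=-1.180 0.161 -1.439 -1.038 rad, dq=-1.526 1.396 -1.627 -0.529 rad/s, p_ee=-0.037 0.026 0.783 m, effort=3.167 0.090 4.800 0.477 N·m.
t=0.495 s (step 33): q=-1.244 0.221 -1.508 -1.061 rad, dq=-1.282 1.302 -1.438 -0.458 rad/s, p_ee=-0.034 0.040 0.748 m, effort=2.768 -0.467 5.264 0.469 N·m.
t=0.540 s (step 36): q=-1.296 0.278 -1.569 -1.080 rad, dq=-1.063 1.198 -1.266 -0.397 rad/s, p_ee=-0.031 0.054 0.715 m, effort=2.432 -0.930 5.618 0.453 N·m.
t=0.585 s (step 39): q=-1.340 0.329 -1.622 -1.097 rad, dq=-0.869 1.091 -1.110 -0.344 rad/s, p_ee=-0.028 0.067 0.684 m, effort=2.157 -1.307 5.878 0.432 N·m.
t=0.630 s (step 42): q=-1.375 0.376 -1.669 -1.111 rad, dq=-0.703 0.985 -0.969 -0.300 rad/s, p_ee=-0.024 0.080 0.657 m, effort=1.934 -1.608 6.059 0.410 N·m.
t=0.675 s (step 45): q=-1.403 0.418 -1.710 -1.124 rad, dq=-0.562 0.883 -0.842 -0.263 rad/s, p_ee=-0.020 0.091 0.631 m, effort=1.755 -1.846 6.178 0.387 N·m.
t=0.720 s (step 48): q=-1.426 0.455 -1.745 -1.135 rad, dq=-0.446 0.787 -0.728 -0.233 rad/s, p_ee=-0.016 0.100 0.609 m, effort=1.613 -2.031 6.248 0.364 N·m.
t=0.765 s (step 51): q=-1.444 0.489 -1.775 -1.145 rad, dq=-0.352 0.699 -0.627 -0.209 rad/s, p_ee=-0.012 0.109 0.589 m, effort=1.500 -2.173 6.282 0.343 N·m.
t=0.810 s (step 54): q=-1.458 0.518 -1.802 -1.154 rad, dq=-0.276 0.618 -0.538 -0.189 rad/s, p_ee=-0.008 0.117 0.571 m, effort=1.412 -2.282 6.290 0.323 N·m.
t=0.855 s (step 57): q=-1.469 0.544 -1.824 -1.162 rad, dq=-0.217 0.545 -0.459 -0.173 rad/s, p_ee=-0.004 0.123 0.555 m, effort=1.343 -2.363 6.281 0.305 N·m.
t=0.900 s (step 60): q=-1.477 0.567 -1.843 -1.170 rad, dq=-0.170 0.478 -0.391 -0.160 rad/s, p_ee=-0.001 0.129 0.541 m, effort=1.290 -2.423 6.260 0.289 N·m.
t=0.945 s (step 63): q=-1.484 0.588 -1.859 -1.177 rad, dq=-0.134 0.419 -0.331 -0.149 rad/s, p_ee=0.003 0.134 0.529 m, effort=1.250 -2.467 6.233 0.274 N·m.
t=0.990 s (step 66): q=-1.490 0.605 -1.873 -1.183 rad, dq=-0.106 0.366 -0.280 -0.140 rad/s, p_ee=0.006 0.138 0.519 m, effort=1.219 -2.499 6.201 0.261 N·m.
t=1.035 s (step 69): q=-1.494 0.621 -1.885 -1.190 rad, dq=-0.085 0.319 -0.236 -0.133 rad/s, p_ee=0.009 0.141 0.510 m, effort=1.196 -2.521 6.169 0.249 N·m.
t=1.080 s (step 72): q=-1.497 0.634 -1.894 -1.195 rad, dq=-0.069 0.278 -0.199 -0.126 rad/s, p_ee=0.012 0.144 0.502 m, effort=1.179 -2.536 6.136 0.239 N·m.
t=1.125 s (step 75): q=-1.500 0.646 -1.903 -1.201 rad, dq=-0.057 0.241 -0.167 -0.121 rad/s, p_ee=0.014 0.147 0.495 m, effort=1.166 -2.546 6.105 0.230 N·m.
t=1.170 s (step 78): q=-1.502 0.656 -1.909 -1.206 rad, dq=-0.047 0.209 -0.140 -0.116 rad/s, p_ee=0.016 0.149 0.490 m, effort=1.157 -2.553 6.076 0.222 N·m.
t=1.215 s (step 81): q=-1.504 0.665 -1.915 -1.211 rad, dq=-0.040 0.182 -0.117 -0.111 rad/s, p_ee=0.019 0.150 0.485 m, effort=1.151 -2.557 6.049 0.215 N·m.
t=1.260 s (step 84): q=-1.506 0.672 -1.920 -1.216 rad, dq=-0.035 0.158 -0.097 -0.107 rad/s, p_ee=0.020 0.152 0.481 m, effort=1.147 -2.559 6.025 0.209 N·m.
t=1.305 s (step 87): q=-1.508 0.679 -1.924 -1.221 rad, dq=-0.031 0.137 -0.081 -0.104 rad/s, p_ee=0.022 0.153 0.477 m, effort=1.144 -2.560 6.003 0.204 N·m.
t=1.350 s (step 90): q=-1.509 0.685 -1.927 -1.226 rad, dq=-0.029 0.119 -0.067 -0.101 rad/s, p_ee=0.024 0.154 0.474 m.
any joint saturated: no


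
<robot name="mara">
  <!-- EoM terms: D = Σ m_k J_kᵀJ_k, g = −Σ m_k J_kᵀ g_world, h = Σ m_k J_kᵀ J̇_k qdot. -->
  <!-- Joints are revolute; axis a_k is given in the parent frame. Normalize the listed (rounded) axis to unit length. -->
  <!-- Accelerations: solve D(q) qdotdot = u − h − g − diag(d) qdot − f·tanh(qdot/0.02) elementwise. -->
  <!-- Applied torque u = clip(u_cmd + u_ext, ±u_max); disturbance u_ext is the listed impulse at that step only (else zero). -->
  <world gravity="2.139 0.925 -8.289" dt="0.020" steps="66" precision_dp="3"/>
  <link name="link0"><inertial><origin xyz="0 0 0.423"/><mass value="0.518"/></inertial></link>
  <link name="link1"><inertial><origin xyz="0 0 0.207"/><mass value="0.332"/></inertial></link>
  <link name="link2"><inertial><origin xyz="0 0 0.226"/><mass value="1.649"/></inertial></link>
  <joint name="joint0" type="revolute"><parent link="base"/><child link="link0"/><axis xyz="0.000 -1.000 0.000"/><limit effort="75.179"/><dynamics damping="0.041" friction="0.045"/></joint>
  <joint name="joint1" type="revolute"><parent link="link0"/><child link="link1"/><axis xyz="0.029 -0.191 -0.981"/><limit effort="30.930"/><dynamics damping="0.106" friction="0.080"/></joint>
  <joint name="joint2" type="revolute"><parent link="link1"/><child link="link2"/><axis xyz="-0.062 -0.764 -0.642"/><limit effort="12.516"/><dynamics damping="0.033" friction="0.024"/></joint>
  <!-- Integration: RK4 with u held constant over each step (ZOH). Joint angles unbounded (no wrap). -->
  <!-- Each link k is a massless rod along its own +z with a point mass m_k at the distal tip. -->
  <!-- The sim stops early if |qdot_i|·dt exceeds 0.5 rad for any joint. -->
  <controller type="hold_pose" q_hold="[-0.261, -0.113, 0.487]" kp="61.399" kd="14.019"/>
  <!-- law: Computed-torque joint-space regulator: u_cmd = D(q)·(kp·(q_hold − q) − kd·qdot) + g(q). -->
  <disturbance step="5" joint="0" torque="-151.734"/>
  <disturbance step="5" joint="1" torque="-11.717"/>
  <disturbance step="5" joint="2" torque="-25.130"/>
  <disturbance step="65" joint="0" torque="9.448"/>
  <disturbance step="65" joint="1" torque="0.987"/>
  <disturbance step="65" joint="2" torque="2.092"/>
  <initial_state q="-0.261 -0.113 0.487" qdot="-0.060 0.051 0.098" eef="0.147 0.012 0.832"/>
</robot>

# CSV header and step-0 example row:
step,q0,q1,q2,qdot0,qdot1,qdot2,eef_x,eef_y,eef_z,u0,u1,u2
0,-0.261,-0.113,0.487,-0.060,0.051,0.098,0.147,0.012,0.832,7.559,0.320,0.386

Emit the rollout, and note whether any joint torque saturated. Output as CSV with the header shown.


step,q0,q1,q2,qdot0,qdot1,qdot2,eef_x,eef_y,eef_z,u0,u1,u2
1,-0.262,-0.114,0.489,-0.038,0.124,0.003,0.148,0.012,0.832,7.391,0.308,0.366
2,-0.263,-0.114,0.491,-0.023,0.138,-0.041,0.148,0.012,0.832,7.251,0.299,0.348
3,-0.263,-0.115,0.491,-0.012,0.135,-0.058,0.148,0.012,0.832,7.138,0.292,0.333
4,-0.263,-0.115,0.492,-0.005,0.133,-0.068,0.149,0.012,0.832,7.048,0.287,0.320
5,-0.263,-0.116,0.492,-0.000,0.132,-0.073,0.149,0.012,0.832,-75.179,-11.435,-12.516
6,-0.277,-0.342,0.611,-1.301,-18.103,9.933,0.156,0.003,0.826,31.051,3.525,3.766
7,-0.300,-0.561,0.750,-1.029,-6.667,5.048,0.169,-0.009,0.817,26.267,2.885,2.687
8,-0.317,-0.649,0.825,-0.723,-2.638,2.649,0.179,-0.015,0.811,22.424,2.384,2.095
9,-0.329,-0.681,0.862,-0.458,-0.681,1.201,0.185,-0.017,0.807,19.116,1.938,1.653
10,-0.336,-0.683,0.877,-0.240,0.340,0.291,0.188,-0.017,0.806,16.309,1.562,1.295
11,-0.339,-0.673,0.877,-0.062,0.680,-0.215,0.190,-0.016,0.805,13.982,1.290,1.000
12,-0.339,-0.657,0.870,0.061,0.851,-0.485,0.190,-0.015,0.806,12.098,1.072,0.752
13,-0.337,-0.640,0.859,0.146,0.933,-0.645,0.188,-0.014,0.806,10.594,0.899,0.554
14,-0.334,-0.621,0.845,0.204,0.953,-0.735,0.186,-0.013,0.808,9.397,0.764,0.398
15,-0.329,-0.602,0.830,0.242,0.934,-0.775,0.183,-0.011,0.809,8.457,0.661,0.278
16,-0.324,-0.584,0.815,0.262,0.890,-0.781,0.180,-0.010,0.811,7.730,0.582,0.188
17,-0.319,-0.567,0.799,0.270,0.832,-0.762,0.177,-0.009,0.813,7.176,0.523,0.121
18,-0.314,-0.551,0.785,0.268,0.768,-0.729,0.174,-0.008,0.814,6.764,0.479,0.074
19,-0.308,-0.536,0.770,0.260,0.702,-0.685,0.171,-0.007,0.816,6.464,0.447,0.042
20,-0.303,-0.523,0.757,0.247,0.638,-0.636,0.168,-0.006,0.817,6.255,0.424,0.022
21,-0.298,-0.511,0.745,0.231,0.577,-0.585,0.165,-0.006,0.818,6.116,0.408,0.012
22,-0.294,-0.500,0.734,0.213,0.520,-0.534,0.162,-0.005,0.819,6.032,0.398,0.009
23,-0.290,-0.490,0.724,0.194,0.469,-0.484,0.160,-0.005,0.820,5.991,0.391,0.012
24,-0.286,-0.481,0.715,0.176,0.423,-0.437,0.157,-0.004,0.821,5.981,0.388,0.018
25,-0.283,-0.473,0.706,0.158,0.381,-0.394,0.155,-0.004,0.822,5.994,0.387,0.027
26,-0.280,-0.466,0.699,0.140,0.344,-0.353,0.154,-0.003,0.823,6.023,0.387,0.038
27,-0.277,-0.459,0.692,0.124,0.312,-0.317,0.152,-0.003,0.823,6.064,0.388,0.050
28,-0.275,-0.453,0.686,0.109,0.283,-0.283,0.151,-0.003,0.824,6.112,0.390,0.062
29,-0.273,-0.448,0.681,0.095,0.257,-0.253,0.150,-0.002,0.824,6.163,0.393,0.075
30,-0.271,-0.443,0.676,0.082,0.234,-0.226,0.148,-0.002,0.825,6.216,0.396,0.087
31,-0.270,-0.438,0.672,0.071,0.214,-0.202,0.148,-0.002,0.825,6.269,0.399,0.099
32,-0.268,-0.434,0.668,0.061,0.196,-0.181,0.147,-0.002,0.826,6.321,0.401,0.110
33,-0.267,-0.431,0.665,0.052,0.180,-0.162,0.146,-0.002,0.826,6.370,0.404,0.121
34,-0.266,-0.427,0.662,0.044,0.166,-0.145,0.146,-0.001,0.826,6.415,0.407,0.130
35,-0.265,-0.424,0.659,0.037,0.153,-0.130,0.145,-0.001,0.826,6.458,0.409,0.139
36,-0.265,-0.421,0.656,0.031,0.141,-0.117,0.145,-0.001,0.826,6.496,0.411,0.147
37,-0.264,-0.418,0.654,0.026,0.130,-0.105,0.144,-0.001,0.827,6.530,0.413,0.154
38,-0.264,-0.416,0.652,0.022,0.121,-0.096,0.144,-0.001,0.827,6.561,0.414,0.161
39,-0.263,-0.414,0.650,0.018,0.112,-0.088,0.144,-0.001,0.827,6.587,0.416,0.167
40,-0.263,-0.411,0.649,0.015,0.103,-0.081,0.144,-0.001,0.827,6.609,0.417,0.172
41,-0.263,-0.409,0.647,0.013,0.096,-0.075,0.144,-0.001,0.827,6.629,0.418,0.177
42,-0.262,-0.408,0.646,0.011,0.089,-0.070,0.144,-0.000,0.827,6.645,0.418,0.181
43,-0.262,-0.406,0.644,0.009,0.082,-0.066,0.144,-0.000,0.827,6.659,0.419,0.184
44,-0.262,-0.404,0.643,0.008,0.076,-0.063,0.143,-0.000,0.827,6.670,0.419,0.188
45,-0.262,-0.403,0.642,0.007,0.071,-0.059,0.143,-0.000,0.827,6.679,0.420,0.191
46,-0.262,-0.402,0.641,0.006,0.066,-0.056,0.143,-0.000,0.827,6.687,0.420,0.193
47,-0.262,-0.400,0.640,0.006,0.061,-0.053,0.143,-0.000,0.827,6.694,0.420,0.196
48,-0.262,-0.399,0.639,0.005,0.058,-0.051,0.143,-0.000,0.828,6.700,0.420,0.198
49,-0.261,-0.398,0.638,0.004,0.054,-0.048,0.143,0.000,0.828,6.704,0.420,0.200
50,-0.261,-0.397,0.637,0.004,0.051,-0.046,0.143,0.000,0.828,6.708,0.420,0.202
51,-0.261,-0.396,0.636,0.004,0.049,-0.044,0.143,0.000,0.828,6.711,0.420,0.203
52,-0.261,-0.395,0.635,0.003,0.047,-0.043,0.143,0.000,0.828,6.713,0.420,0.205
53,-0.261,-0.394,0.634,0.003,0.045,-0.041,0.143,0.000,0.828,6.715,0.420,0.206
54,-0.261,-0.393,0.633,0.003,0.044,-0.039,0.143,0.000,0.828,6.717,0.419,0.207
55,-0.261,-0.392,0.633,0.002,0.043,-0.038,0.144,0.000,0.828,6.718,0.419,0.208
56,-0.261,-0.391,0.632,0.002,0.041,-0.037,0.144,0.000,0.828,6.719,0.419,0.209
57,-0.261,-0.391,0.631,0.002,0.040,-0.035,0.144,0.000,0.828,6.720,0.418,0.210
58,-0.261,-0.390,0.630,0.002,0.040,-0.034,0.144,0.000,0.828,6.721,0.418,0.211
59,-0.261,-0.389,0.630,0.002,0.039,-0.033,0.144,0.000,0.828,6.721,0.418,0.212
60,-0.261,-0.388,0.629,0.002,0.038,-0.032,0.144,0.000,0.828,6.722,0.417,0.213
61,-0.261,-0.388,0.628,0.002,0.037,-0.031,0.144,0.000,0.828,6.722,0.417,0.214
62,-0.261,-0.387,0.628,0.002,0.037,-0.031,0.144,0.001,0.828,6.723,0.417,0.215
63,-0.261,-0.386,0.627,0.001,0.036,-0.030,0.144,0.001,0.828,6.723,0.416,0.215
64,-0.261,-0.385,0.627,0.001,0.036,-0.029,0.144,0.001,0.828,6.723,0.416,0.216
65,-0.261,-0.385,0.626,0.001,0.036,-0.029,0.144,0.001,0.828,16.171,1.403,2.309
66,-0.261,-0.383,0.633,0.003,0.233,0.696,0.142,0.001,0.828,,,
# any joint saturated: yes
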